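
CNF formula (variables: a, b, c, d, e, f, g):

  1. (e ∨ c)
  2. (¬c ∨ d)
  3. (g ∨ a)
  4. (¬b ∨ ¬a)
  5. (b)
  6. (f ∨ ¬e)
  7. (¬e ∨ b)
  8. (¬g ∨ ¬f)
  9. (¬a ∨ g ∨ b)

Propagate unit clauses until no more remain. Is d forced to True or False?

(b) is a unit clause: b = True.
In (¬b ∨ ¬a), ¬b is now false; ¬a must hold, so a = False.
(a ∨ g) with a = False leaves only g, so g = True.
In (¬f ∨ ¬g), ¬g is now false; ¬f must hold, so f = False.
In (f ∨ ¬e), f is now false; ¬e must hold, so e = False.
From (e ∨ c) and e = False: c = True.
(d ∨ ¬c): since c = True, the clause reduces to (d). d = True.

True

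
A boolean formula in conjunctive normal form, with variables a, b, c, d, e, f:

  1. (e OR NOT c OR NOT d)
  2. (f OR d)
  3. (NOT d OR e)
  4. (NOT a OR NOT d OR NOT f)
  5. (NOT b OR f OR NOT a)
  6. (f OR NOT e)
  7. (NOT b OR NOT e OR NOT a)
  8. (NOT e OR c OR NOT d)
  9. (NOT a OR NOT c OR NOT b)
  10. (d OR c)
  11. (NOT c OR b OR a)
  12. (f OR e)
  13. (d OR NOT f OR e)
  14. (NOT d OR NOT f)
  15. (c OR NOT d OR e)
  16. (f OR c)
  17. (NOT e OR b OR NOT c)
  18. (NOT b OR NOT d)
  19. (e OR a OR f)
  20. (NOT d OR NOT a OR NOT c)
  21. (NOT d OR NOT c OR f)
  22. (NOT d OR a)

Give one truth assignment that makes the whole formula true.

a=F, b=T, c=T, d=F, e=T, f=T

Check each clause:
  1. (NOT d OR NOT c OR e) — e is true.
  2. (d OR f) — f is true.
  3. (e OR NOT d) — NOT d is true.
  4. (NOT f OR NOT d OR NOT a) — NOT d is true.
  5. (NOT b OR NOT a OR f) — f is true.
  6. (NOT e OR f) — f is true.
  7. (NOT a OR NOT e OR NOT b) — NOT a is true.
  8. (c OR NOT e OR NOT d) — c is true.
  9. (NOT c OR NOT b OR NOT a) — NOT a is true.
  10. (c OR d) — c is true.
  11. (NOT c OR b OR a) — b is true.
  12. (f OR e) — e is true.
  13. (NOT f OR e OR d) — e is true.
  14. (NOT f OR NOT d) — NOT d is true.
  15. (c OR e OR NOT d) — c is true.
  16. (f OR c) — c is true.
  17. (NOT e OR NOT c OR b) — b is true.
  18. (NOT d OR NOT b) — NOT d is true.
  19. (f OR e OR a) — e is true.
  20. (NOT c OR NOT a OR NOT d) — NOT d is true.
  21. (f OR NOT c OR NOT d) — NOT d is true.
  22. (a OR NOT d) — NOT d is true.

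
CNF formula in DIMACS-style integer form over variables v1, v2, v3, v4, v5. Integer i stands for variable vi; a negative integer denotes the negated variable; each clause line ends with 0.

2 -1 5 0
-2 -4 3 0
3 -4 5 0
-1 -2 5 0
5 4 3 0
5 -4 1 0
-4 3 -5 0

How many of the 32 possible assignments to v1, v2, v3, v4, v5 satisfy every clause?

Split on v5, then v4.
  v5=T, v4=T: remaining (v1,v2,v3) ∈ {(F,F,T); (F,T,T); (T,F,T); (T,T,T)} — 4.
  v5=T, v4=F: v1, v2, v3 free → 2^3 = 8.
  v5=F, v4=T: a clause becomes empty — 0.
  v5=F, v4=F: remaining (v1,v2,v3) ∈ {(F,F,T); (F,T,T)} — 2.
Total: 4 + 8 + 0 + 2 = 14.

14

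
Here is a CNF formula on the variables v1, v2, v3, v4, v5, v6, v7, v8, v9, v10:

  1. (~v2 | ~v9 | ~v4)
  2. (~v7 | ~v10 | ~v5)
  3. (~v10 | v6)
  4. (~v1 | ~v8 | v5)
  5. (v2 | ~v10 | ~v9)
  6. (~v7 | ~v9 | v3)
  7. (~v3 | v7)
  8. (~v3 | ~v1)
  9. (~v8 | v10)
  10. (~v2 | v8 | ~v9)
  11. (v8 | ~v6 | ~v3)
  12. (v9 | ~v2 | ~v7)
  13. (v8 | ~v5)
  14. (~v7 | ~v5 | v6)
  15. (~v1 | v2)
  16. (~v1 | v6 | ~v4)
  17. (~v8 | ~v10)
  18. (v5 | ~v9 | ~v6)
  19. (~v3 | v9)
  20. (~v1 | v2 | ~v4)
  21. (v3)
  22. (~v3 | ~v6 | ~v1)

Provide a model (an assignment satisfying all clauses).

v1 = False, v2 = False, v3 = True, v4 = False, v5 = False, v6 = False, v7 = True, v8 = False, v9 = True, v10 = False

Check each clause:
  1. (~v2 | ~v4 | ~v9) — ~v4 is true.
  2. (~v7 | ~v10 | ~v5) — ~v5 is true.
  3. (~v10 | v6) — ~v10 is true.
  4. (~v1 | ~v8 | v5) — ~v8 is true.
  5. (~v9 | ~v10 | v2) — ~v10 is true.
  6. (~v7 | v3 | ~v9) — v3 is true.
  7. (~v3 | v7) — v7 is true.
  8. (~v1 | ~v3) — ~v1 is true.
  9. (v10 | ~v8) — ~v8 is true.
  10. (v8 | ~v9 | ~v2) — ~v2 is true.
  11. (~v6 | v8 | ~v3) — ~v6 is true.
  12. (v9 | ~v2 | ~v7) — v9 is true.
  13. (v8 | ~v5) — ~v5 is true.
  14. (~v7 | ~v5 | v6) — ~v5 is true.
  15. (~v1 | v2) — ~v1 is true.
  16. (~v1 | v6 | ~v4) — ~v4 is true.
  17. (~v8 | ~v10) — ~v8 is true.
  18. (~v6 | v5 | ~v9) — ~v6 is true.
  19. (v9 | ~v3) — v9 is true.
  20. (~v4 | ~v1 | v2) — ~v4 is true.
  21. (v3) — v3 is true.
  22. (~v1 | ~v3 | ~v6) — ~v6 is true.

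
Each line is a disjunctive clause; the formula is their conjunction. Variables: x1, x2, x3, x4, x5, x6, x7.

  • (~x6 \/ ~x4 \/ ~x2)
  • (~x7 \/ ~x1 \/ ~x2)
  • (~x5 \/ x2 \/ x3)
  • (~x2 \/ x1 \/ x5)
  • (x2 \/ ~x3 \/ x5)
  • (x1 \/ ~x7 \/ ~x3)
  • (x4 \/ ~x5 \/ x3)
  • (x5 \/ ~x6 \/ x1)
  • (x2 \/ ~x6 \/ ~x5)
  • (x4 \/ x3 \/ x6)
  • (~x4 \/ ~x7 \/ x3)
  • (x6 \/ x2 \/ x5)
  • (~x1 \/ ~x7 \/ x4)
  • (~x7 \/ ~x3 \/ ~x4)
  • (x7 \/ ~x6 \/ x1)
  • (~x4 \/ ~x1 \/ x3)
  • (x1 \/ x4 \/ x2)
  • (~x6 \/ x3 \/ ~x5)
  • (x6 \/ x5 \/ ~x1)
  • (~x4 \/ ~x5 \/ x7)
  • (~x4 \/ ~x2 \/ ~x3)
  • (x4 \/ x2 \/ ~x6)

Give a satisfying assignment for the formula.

x1 = 1, x2 = 1, x3 = 0, x4 = 0, x5 = 0, x6 = 1, x7 = 0

Check each clause:
  1. (~x6 \/ ~x2 \/ ~x4) — ~x4 is true.
  2. (~x1 \/ ~x2 \/ ~x7) — ~x7 is true.
  3. (x3 \/ ~x5 \/ x2) — x2 is true.
  4. (~x2 \/ x5 \/ x1) — x1 is true.
  5. (x2 \/ ~x3 \/ x5) — x2 is true.
  6. (~x3 \/ ~x7 \/ x1) — ~x7 is true.
  7. (~x5 \/ x3 \/ x4) — ~x5 is true.
  8. (~x6 \/ x5 \/ x1) — x1 is true.
  9. (x2 \/ ~x5 \/ ~x6) — x2 is true.
  10. (x4 \/ x6 \/ x3) — x6 is true.
  11. (~x4 \/ x3 \/ ~x7) — ~x7 is true.
  12. (x2 \/ x5 \/ x6) — x2 is true.
  13. (x4 \/ ~x1 \/ ~x7) — ~x7 is true.
  14. (~x7 \/ ~x3 \/ ~x4) — ~x7 is true.
  15. (x7 \/ x1 \/ ~x6) — x1 is true.
  16. (~x1 \/ x3 \/ ~x4) — ~x4 is true.
  17. (x4 \/ x2 \/ x1) — x1 is true.
  18. (~x6 \/ x3 \/ ~x5) — ~x5 is true.
  19. (x5 \/ ~x1 \/ x6) — x6 is true.
  20. (x7 \/ ~x5 \/ ~x4) — ~x5 is true.
  21. (~x4 \/ ~x2 \/ ~x3) — ~x4 is true.
  22. (~x6 \/ x4 \/ x2) — x2 is true.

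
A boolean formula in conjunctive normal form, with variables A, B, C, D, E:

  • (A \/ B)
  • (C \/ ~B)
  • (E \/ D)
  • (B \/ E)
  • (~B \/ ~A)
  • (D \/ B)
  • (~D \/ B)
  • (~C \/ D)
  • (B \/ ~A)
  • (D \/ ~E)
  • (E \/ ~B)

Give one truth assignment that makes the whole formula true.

A=0  B=1  C=1  D=1  E=1

Check each clause:
  1. (A \/ B) — B is true.
  2. (C \/ ~B) — C is true.
  3. (D \/ E) — D is true.
  4. (B \/ E) — B is true.
  5. (~B \/ ~A) — ~A is true.
  6. (B \/ D) — B is true.
  7. (B \/ ~D) — B is true.
  8. (~C \/ D) — D is true.
  9. (B \/ ~A) — B is true.
  10. (~E \/ D) — D is true.
  11. (E \/ ~B) — E is true.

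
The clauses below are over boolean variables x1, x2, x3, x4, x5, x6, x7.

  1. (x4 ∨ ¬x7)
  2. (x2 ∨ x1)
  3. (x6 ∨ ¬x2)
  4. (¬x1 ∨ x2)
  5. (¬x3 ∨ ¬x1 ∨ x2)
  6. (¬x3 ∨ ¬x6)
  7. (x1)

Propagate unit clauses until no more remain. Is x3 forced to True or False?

False

(x1) is a unit clause: x1 = True.
(x2 ∨ ¬x1) with x1 = True leaves only x2, so x2 = True.
In (x6 ∨ ¬x2), ¬x2 is now false; x6 must hold, so x6 = True.
(¬x6 ∨ ¬x3): since x6 = True, the clause reduces to (¬x3). x3 = False.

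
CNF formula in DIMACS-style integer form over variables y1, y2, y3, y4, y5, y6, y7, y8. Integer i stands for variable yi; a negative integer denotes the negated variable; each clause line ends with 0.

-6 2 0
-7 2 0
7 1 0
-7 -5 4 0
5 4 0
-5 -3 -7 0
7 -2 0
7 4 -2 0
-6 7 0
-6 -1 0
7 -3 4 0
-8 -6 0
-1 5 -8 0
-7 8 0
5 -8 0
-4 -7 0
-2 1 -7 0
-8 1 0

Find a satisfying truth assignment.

y3 occurs only negated in the remaining clauses — set y3 = False.
Pure literal: y6 appears only negated; assign y6 = False.
Try y1 = True.
The remaining clauses are satisfied by y2 = False, y4 = False, y5 = True, y7 = False, y8 = True.
Every clause has at least one true literal under this assignment.
Check each clause:
  1. (!y6 || y2) — !y6 is true.
  2. (!y7 || y2) — !y7 is true.
  3. (y7 || y1) — y1 is true.
  4. (!y5 || y4 || !y7) — !y7 is true.
  5. (y5 || y4) — y5 is true.
  6. (!y5 || !y3 || !y7) — !y7 is true.
  7. (!y2 || y7) — !y2 is true.
  8. (!y2 || y4 || y7) — !y2 is true.
  9. (!y6 || y7) — !y6 is true.
  10. (!y6 || !y1) — !y6 is true.
  11. (!y3 || y7 || y4) — !y3 is true.
  12. (!y8 || !y6) — !y6 is true.
  13. (!y1 || y5 || !y8) — y5 is true.
  14. (y8 || !y7) — y8 is true.
  15. (y5 || !y8) — y5 is true.
  16. (!y4 || !y7) — !y7 is true.
  17. (!y2 || !y7 || y1) — !y7 is true.
  18. (y1 || !y8) — y1 is true.

y1=True  y2=False  y3=False  y4=False  y5=True  y6=False  y7=False  y8=True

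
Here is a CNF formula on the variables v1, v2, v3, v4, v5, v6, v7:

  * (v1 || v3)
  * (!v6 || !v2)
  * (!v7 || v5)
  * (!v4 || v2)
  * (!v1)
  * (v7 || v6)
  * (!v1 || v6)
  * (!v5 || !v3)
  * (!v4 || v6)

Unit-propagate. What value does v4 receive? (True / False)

Unit clause (!v1) sets v1 = False.
(v3 || v1) with v1 = False leaves only v3, so v3 = True.
From (!v3 || !v5) and v3 = True: v5 = False.
(!v7 || v5): since v5 = False, the clause reduces to (!v7). v7 = False.
In (v7 || v6), v7 is now false; v6 must hold, so v6 = True.
(!v2 || !v6) with v6 = True leaves only !v2, so v2 = False.
(v2 || !v4): since v2 = False, the clause reduces to (!v4). v4 = False.

False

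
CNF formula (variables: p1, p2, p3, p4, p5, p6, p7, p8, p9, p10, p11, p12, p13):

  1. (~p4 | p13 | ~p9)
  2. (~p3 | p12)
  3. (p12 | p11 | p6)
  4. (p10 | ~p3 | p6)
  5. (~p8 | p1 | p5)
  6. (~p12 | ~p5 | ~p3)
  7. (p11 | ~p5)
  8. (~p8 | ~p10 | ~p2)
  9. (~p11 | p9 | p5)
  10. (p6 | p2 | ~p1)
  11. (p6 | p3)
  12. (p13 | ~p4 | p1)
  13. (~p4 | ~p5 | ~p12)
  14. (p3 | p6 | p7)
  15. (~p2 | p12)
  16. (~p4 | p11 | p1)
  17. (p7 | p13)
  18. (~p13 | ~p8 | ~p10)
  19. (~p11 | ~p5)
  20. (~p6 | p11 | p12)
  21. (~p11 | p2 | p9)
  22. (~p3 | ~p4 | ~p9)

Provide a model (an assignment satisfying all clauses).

p1=F, p2=T, p3=T, p4=F, p5=F, p6=T, p7=F, p8=F, p9=F, p10=T, p11=F, p12=T, p13=T

Check each clause:
  1. (~p9 | ~p4 | p13) — ~p4 is true.
  2. (p12 | ~p3) — p12 is true.
  3. (p6 | p11 | p12) — p12 is true.
  4. (p10 | ~p3 | p6) — p10 is true.
  5. (~p8 | p5 | p1) — ~p8 is true.
  6. (~p12 | ~p5 | ~p3) — ~p5 is true.
  7. (~p5 | p11) — ~p5 is true.
  8. (~p8 | ~p10 | ~p2) — ~p8 is true.
  9. (p5 | ~p11 | p9) — ~p11 is true.
  10. (p6 | p2 | ~p1) — p2 is true.
  11. (p3 | p6) — p3 is true.
  12. (~p4 | p13 | p1) — ~p4 is true.
  13. (~p12 | ~p4 | ~p5) — ~p5 is true.
  14. (p7 | p3 | p6) — p3 is true.
  15. (~p2 | p12) — p12 is true.
  16. (p1 | p11 | ~p4) — ~p4 is true.
  17. (p13 | p7) — p13 is true.
  18. (~p13 | ~p10 | ~p8) — ~p8 is true.
  19. (~p11 | ~p5) — ~p5 is true.
  20. (p11 | p12 | ~p6) — p12 is true.
  21. (~p11 | p2 | p9) — p2 is true.
  22. (~p9 | ~p3 | ~p4) — ~p4 is true.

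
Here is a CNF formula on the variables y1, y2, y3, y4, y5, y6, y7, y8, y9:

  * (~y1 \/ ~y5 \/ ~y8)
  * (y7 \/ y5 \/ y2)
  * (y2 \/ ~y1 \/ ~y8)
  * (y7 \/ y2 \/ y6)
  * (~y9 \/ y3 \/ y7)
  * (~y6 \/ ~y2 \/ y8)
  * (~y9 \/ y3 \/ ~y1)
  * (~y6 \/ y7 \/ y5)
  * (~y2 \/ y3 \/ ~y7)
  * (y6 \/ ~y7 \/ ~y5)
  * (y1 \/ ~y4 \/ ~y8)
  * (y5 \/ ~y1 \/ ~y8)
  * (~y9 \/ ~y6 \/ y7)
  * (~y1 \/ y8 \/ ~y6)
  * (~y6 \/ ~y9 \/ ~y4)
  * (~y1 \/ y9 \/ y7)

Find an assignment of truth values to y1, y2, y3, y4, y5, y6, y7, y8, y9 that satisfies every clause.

Pure literal: y3 appears only positively; assign y3 = True.
y4 occurs only negated in the remaining clauses — set y4 = False.
Try y1 = False.
Branch on y2: take y2 = True.
Branch on y5: take y5 = False.
The remaining clauses are satisfied by y6 = False, y7 = True, y8 = True, y9 = True.

y1=False, y2=True, y3=True, y4=False, y5=False, y6=False, y7=True, y8=True, y9=True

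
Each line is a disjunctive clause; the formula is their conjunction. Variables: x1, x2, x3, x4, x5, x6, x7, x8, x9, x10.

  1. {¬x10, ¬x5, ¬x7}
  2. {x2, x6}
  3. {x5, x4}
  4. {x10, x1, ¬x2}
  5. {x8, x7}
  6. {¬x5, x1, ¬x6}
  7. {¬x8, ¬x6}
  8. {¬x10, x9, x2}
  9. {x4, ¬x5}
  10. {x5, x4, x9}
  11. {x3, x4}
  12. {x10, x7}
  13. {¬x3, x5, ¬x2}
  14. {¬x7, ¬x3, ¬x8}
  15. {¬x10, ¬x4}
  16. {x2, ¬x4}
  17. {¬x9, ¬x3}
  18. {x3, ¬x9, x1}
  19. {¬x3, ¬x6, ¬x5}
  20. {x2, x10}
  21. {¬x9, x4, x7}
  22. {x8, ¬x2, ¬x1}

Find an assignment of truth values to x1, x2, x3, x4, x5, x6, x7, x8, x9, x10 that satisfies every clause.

x1=T  x2=T  x3=F  x4=T  x5=F  x6=F  x7=T  x8=T  x9=T  x10=F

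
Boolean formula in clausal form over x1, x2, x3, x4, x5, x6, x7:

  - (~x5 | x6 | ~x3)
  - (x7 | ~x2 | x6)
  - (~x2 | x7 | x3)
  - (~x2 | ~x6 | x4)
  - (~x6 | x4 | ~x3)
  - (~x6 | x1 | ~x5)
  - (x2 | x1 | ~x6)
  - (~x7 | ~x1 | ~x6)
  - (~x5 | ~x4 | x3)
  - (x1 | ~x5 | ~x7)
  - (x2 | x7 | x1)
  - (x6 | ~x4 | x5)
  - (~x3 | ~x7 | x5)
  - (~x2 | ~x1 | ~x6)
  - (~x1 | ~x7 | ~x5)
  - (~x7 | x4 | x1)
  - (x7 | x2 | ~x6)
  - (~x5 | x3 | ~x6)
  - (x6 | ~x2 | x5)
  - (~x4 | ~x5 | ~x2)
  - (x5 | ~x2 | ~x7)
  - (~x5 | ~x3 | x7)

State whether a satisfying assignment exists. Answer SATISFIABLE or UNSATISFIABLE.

Branch on x1: take x1 = True.
For the remaining variables, x2 = False, x3 = False, x4 = False, x5 = True, x6 = False, x7 = False works.
Every clause has at least one true literal under this assignment.
So x1=1, x2=0, x3=0, x4=0, x5=1, x6=0, x7=0 is a satisfying assignment.

SATISFIABLE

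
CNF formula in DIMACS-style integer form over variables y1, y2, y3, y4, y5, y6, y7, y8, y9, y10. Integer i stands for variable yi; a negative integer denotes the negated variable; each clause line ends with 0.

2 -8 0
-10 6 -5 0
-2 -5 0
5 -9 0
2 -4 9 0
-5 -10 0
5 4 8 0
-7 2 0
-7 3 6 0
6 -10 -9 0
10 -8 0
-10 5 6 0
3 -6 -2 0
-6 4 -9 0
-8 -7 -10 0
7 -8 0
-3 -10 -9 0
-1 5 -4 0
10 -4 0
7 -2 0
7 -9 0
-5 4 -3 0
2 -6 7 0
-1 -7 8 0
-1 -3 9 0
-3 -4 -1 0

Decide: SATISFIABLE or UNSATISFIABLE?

Pure literal: y1 appears only negated; assign y1 = False.
Try y2 = True.
  then y5 is forced to False.
  then y9 is forced to False.
  then y7 is forced to True.
Try y3 = True.
Try y4 = True.
  then y10 is forced to True.
  then y6 is forced to True.
  then y8 is forced to False.
So y1 = 0, y2 = 1, y3 = 1, y4 = 1, y5 = 0, y6 = 1, y7 = 1, y8 = 0, y9 = 0, y10 = 1 is a satisfying assignment.

SATISFIABLE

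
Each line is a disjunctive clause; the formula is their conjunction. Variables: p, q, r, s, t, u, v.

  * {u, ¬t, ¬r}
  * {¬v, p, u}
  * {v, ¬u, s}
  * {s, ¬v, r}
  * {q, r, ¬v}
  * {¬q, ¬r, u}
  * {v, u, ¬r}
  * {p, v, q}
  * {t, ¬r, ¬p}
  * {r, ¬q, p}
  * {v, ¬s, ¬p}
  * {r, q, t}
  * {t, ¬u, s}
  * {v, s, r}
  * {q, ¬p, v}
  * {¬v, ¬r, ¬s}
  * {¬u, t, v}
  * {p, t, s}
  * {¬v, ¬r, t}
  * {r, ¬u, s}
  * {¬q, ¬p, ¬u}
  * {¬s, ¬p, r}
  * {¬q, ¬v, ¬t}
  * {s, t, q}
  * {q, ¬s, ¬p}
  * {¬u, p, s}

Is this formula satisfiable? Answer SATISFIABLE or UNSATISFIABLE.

Set p = True and propagate.
For the remaining variables, q = False, r = True, s = False, t = True, u = True, v = True works.
Every clause has at least one true literal under this assignment.
So p=T, q=F, r=T, s=F, t=T, u=T, v=T is a satisfying assignment.

SATISFIABLE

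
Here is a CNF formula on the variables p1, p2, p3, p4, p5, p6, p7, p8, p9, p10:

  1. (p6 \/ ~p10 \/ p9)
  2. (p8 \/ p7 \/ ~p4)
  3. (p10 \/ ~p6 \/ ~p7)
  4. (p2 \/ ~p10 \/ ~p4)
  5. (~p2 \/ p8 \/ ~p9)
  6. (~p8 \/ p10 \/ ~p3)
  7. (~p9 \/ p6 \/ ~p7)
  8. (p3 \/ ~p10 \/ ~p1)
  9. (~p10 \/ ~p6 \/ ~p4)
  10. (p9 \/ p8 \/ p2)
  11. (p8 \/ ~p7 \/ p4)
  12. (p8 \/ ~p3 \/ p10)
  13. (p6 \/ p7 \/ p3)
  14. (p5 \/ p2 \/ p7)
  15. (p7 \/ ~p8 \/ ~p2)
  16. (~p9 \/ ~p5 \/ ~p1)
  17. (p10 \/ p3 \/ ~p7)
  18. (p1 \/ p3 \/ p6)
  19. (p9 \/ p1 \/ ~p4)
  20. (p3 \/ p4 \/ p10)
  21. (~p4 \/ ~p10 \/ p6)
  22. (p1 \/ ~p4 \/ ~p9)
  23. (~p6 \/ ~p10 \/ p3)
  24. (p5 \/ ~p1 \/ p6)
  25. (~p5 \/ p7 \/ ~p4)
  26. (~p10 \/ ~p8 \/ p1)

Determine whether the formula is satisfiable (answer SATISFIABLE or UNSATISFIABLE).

SATISFIABLE

Set p1 = True and propagate.
Branch on p2: take p2 = True.
Try p3 = True.
For the remaining variables, p4 = False, p5 = False, p6 = True, p7 = True, p8 = True, p9 = False, p10 = True works.
So p1 = True, p2 = True, p3 = True, p4 = False, p5 = False, p6 = True, p7 = True, p8 = True, p9 = False, p10 = True is a satisfying assignment.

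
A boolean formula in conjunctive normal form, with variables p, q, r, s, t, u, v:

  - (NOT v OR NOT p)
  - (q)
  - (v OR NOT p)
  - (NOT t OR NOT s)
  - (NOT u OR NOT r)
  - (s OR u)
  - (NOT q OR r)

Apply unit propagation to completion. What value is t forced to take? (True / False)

(q) stands alone — q = True.
In (r OR NOT q), NOT q is now false; r must hold, so r = True.
(NOT r OR NOT u): since r = True, the clause reduces to (NOT u). u = False.
(s OR u): since u = False, the clause reduces to (s). s = True.
(NOT s OR NOT t) with s = True leaves only NOT t, so t = False.

False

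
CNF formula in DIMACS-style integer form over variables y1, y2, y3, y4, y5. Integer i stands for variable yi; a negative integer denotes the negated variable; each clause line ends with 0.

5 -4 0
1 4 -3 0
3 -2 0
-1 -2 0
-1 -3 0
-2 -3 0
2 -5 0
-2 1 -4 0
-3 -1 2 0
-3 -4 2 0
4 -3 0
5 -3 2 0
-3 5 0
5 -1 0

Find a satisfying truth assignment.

y1=F, y2=F, y3=F, y4=F, y5=F

Check each clause:
  1. {¬y4, y5} — ¬y4 is true.
  2. {y4, y1, ¬y3} — ¬y3 is true.
  3. {y3, ¬y2} — ¬y2 is true.
  4. {¬y1, ¬y2} — ¬y2 is true.
  5. {¬y1, ¬y3} — ¬y3 is true.
  6. {¬y3, ¬y2} — ¬y3 is true.
  7. {¬y5, y2} — ¬y5 is true.
  8. {¬y2, ¬y4, y1} — ¬y4 is true.
  9. {¬y1, y2, ¬y3} — ¬y3 is true.
  10. {y2, ¬y3, ¬y4} — ¬y4 is true.
  11. {¬y3, y4} — ¬y3 is true.
  12. {y2, y5, ¬y3} — ¬y3 is true.
  13. {¬y3, y5} — ¬y3 is true.
  14. {y5, ¬y1} — ¬y1 is true.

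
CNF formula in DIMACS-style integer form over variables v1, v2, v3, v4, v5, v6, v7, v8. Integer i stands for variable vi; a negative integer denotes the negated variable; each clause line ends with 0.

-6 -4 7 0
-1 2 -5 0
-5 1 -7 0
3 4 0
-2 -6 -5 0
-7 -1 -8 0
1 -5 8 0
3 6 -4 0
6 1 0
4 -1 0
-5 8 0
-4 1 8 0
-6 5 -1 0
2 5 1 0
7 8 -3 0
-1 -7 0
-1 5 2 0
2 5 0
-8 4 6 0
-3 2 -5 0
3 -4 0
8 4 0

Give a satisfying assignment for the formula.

v1 = 0, v2 = 1, v3 = 1, v4 = 0, v5 = 0, v6 = 1, v7 = 0, v8 = 1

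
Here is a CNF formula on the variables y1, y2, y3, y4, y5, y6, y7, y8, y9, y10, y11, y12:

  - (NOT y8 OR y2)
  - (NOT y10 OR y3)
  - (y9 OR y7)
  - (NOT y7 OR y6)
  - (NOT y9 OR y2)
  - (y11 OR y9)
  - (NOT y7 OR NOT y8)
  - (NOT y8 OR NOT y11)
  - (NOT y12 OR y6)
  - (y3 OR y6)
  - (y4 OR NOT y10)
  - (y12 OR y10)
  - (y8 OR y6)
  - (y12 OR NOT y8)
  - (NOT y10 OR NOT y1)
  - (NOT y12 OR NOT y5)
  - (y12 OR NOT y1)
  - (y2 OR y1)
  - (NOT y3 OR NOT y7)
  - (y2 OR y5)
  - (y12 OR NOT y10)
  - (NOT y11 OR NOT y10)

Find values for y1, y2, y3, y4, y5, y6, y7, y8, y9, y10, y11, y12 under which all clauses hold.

y1=False  y2=True  y3=False  y4=False  y5=False  y6=True  y7=False  y8=False  y9=True  y10=False  y11=False  y12=True

y2 occurs only positively in the remaining clauses — set y2 = True.
Pure literal: y6 appears only positively; assign y6 = True.
Branch on y1: take y1 = False.
Branch on y3: take y3 = False.
  then y10 is forced to False.
  then y12 is forced to True.
  then y5 is forced to False.
The remaining clauses are satisfied by y4 = False, y7 = False, y8 = False, y9 = True, y11 = False.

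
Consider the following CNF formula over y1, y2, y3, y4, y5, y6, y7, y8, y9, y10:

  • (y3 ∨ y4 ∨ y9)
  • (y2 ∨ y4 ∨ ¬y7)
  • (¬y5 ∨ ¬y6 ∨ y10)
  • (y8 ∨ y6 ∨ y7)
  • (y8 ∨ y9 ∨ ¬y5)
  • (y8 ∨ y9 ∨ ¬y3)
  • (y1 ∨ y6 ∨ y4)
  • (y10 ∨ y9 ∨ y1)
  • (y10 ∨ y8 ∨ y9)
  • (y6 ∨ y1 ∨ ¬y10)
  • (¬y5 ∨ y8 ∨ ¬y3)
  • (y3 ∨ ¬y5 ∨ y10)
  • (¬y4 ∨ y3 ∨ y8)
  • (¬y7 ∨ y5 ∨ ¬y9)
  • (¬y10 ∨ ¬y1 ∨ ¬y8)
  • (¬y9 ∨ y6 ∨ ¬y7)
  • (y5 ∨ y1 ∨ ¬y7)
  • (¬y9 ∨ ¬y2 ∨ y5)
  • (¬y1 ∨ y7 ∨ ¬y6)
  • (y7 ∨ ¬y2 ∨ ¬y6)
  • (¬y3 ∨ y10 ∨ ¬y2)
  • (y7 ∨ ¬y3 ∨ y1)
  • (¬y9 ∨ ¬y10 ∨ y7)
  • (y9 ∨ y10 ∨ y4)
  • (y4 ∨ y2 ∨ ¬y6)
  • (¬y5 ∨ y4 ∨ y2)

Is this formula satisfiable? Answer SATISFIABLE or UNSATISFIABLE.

SATISFIABLE

Try y1 = False.
Set y2 = False and propagate.
Set y3 = False and propagate.
For the remaining variables, y4 = True, y5 = False, y6 = True, y7 = False, y8 = True, y9 = True, y10 = False works.
So y1 = False, y2 = False, y3 = False, y4 = True, y5 = False, y6 = True, y7 = False, y8 = True, y9 = True, y10 = False is a satisfying assignment.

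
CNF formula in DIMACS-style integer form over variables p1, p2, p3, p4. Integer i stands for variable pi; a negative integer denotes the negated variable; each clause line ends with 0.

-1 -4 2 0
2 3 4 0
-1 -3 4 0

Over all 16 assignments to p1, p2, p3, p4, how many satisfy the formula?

Split on p4, then p1.
  p4=T, p1=T: remaining (p2,p3) ∈ {(T,F); (T,T)} — 2.
  p4=T, p1=F: remaining (p2,p3) ∈ {(F,F); (F,T); (T,F); (T,T)} — 4.
  p4=F, p1=T: remaining (p2,p3) ∈ {(T,F)} — 1.
  p4=F, p1=F: remaining (p2,p3) ∈ {(F,T); (T,F); (T,T)} — 3.
Total: 2 + 4 + 1 + 3 = 10.

10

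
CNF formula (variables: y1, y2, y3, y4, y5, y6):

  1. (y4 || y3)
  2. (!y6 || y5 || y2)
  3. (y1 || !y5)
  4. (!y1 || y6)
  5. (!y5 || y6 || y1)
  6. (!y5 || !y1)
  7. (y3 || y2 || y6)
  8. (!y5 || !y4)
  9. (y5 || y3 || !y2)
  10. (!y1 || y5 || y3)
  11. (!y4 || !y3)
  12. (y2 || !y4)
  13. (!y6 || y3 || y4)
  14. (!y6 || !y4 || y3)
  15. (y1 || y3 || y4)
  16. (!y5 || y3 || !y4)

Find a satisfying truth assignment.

y1=0, y2=1, y3=1, y4=0, y5=0, y6=0

Check each clause:
  1. (y4 || y3) — y3 is true.
  2. (!y6 || y5 || y2) — !y6 is true.
  3. (y1 || !y5) — !y5 is true.
  4. (y6 || !y1) — !y1 is true.
  5. (y6 || y1 || !y5) — !y5 is true.
  6. (!y1 || !y5) — !y5 is true.
  7. (y3 || y6 || y2) — y2 is true.
  8. (!y5 || !y4) — !y5 is true.
  9. (!y2 || y5 || y3) — y3 is true.
  10. (!y1 || y5 || y3) — y3 is true.
  11. (!y4 || !y3) — !y4 is true.
  12. (y2 || !y4) — y2 is true.
  13. (y4 || y3 || !y6) — !y6 is true.
  14. (!y4 || !y6 || y3) — !y6 is true.
  15. (y3 || y1 || y4) — y3 is true.
  16. (!y5 || y3 || !y4) — y3 is true.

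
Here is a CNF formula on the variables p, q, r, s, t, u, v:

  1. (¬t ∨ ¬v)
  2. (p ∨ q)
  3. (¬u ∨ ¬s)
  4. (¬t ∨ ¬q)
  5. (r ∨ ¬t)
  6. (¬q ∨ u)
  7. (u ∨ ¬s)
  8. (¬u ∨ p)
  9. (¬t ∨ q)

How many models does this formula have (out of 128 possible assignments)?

12

Split on q, then t.
  q=1, t=1: a clause becomes empty — 0.
  q=1, t=0: remaining (p,r,s,u,v) ∈ {(1,0,0,1,0); (1,0,0,1,1); (1,1,0,1,0); (1,1,0,1,1)} — 4.
  q=0, t=1: a clause becomes empty — 0.
  q=0, t=0: forces p=1; s=0; r, u, v free → 2^3 = 8.
Total: 0 + 4 + 0 + 8 = 12.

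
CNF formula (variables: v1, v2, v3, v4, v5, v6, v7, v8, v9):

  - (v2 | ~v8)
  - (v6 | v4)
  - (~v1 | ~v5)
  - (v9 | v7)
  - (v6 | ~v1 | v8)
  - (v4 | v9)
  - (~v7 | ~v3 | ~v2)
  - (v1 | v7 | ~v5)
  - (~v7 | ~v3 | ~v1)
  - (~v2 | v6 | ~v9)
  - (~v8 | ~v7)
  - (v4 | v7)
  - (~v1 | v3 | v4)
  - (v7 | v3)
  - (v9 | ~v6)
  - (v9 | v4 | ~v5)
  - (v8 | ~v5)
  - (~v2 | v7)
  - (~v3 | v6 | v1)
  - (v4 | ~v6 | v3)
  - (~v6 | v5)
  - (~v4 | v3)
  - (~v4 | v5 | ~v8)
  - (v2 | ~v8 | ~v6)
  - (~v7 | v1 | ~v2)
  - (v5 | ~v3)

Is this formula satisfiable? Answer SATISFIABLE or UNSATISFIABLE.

UNSATISFIABLE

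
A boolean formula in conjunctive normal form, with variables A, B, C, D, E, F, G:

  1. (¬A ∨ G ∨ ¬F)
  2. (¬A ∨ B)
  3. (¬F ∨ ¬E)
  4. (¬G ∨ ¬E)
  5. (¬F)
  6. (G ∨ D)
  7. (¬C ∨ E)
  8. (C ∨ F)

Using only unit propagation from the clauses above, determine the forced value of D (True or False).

True

(¬F) is a unit clause: F = False.
In (C ∨ F), F is now false; C must hold, so C = True.
(E ∨ ¬C) with C = True leaves only E, so E = True.
(¬E ∨ ¬G) with E = True leaves only ¬G, so G = False.
From (D ∨ G) and G = False: D = True.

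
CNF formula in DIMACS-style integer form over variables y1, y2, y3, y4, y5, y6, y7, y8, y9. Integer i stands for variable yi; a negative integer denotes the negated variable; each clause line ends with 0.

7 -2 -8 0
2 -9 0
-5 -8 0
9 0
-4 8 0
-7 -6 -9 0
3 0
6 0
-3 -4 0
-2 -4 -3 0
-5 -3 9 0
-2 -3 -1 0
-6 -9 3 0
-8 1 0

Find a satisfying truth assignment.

y1=False, y2=True, y3=True, y4=False, y5=True, y6=True, y7=False, y8=False, y9=True

The clause (y9) is unit: y9 must be True.
The clause (y2) is unit: y2 must be True.
Unit propagation: (y3) forces y3 = True.
(y6) is a unit clause, so y6 = True.
The clause (NOT y7) is unit: y7 must be False.
The clause (NOT y8) is unit: y8 must be False.
(NOT y4) is a unit clause, so y4 = False.
The clause (NOT y1) is unit: y1 must be False.
y5 is now unconstrained; take y5 = True.
Check each clause:
  1. (NOT y2 OR y7 OR NOT y8) — NOT y8 is true.
  2. (NOT y9 OR y2) — y2 is true.
  3. (NOT y8 OR NOT y5) — NOT y8 is true.
  4. (y9) — y9 is true.
  5. (y8 OR NOT y4) — NOT y4 is true.
  6. (NOT y7 OR NOT y9 OR NOT y6) — NOT y7 is true.
  7. (y3) — y3 is true.
  8. (y6) — y6 is true.
  9. (NOT y3 OR NOT y4) — NOT y4 is true.
  10. (NOT y4 OR NOT y2 OR NOT y3) — NOT y4 is true.
  11. (y9 OR NOT y5 OR NOT y3) — y9 is true.
  12. (NOT y1 OR NOT y2 OR NOT y3) — NOT y1 is true.
  13. (NOT y6 OR NOT y9 OR y3) — y3 is true.
  14. (y1 OR NOT y8) — NOT y8 is true.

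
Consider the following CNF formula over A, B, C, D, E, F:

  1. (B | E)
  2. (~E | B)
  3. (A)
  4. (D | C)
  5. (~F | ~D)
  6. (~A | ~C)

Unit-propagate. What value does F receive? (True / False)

(A) is a unit clause: A = True.
In (~A | ~C), ~A is now false; ~C must hold, so C = False.
(D | C) with C = False leaves only D, so D = True.
From (~F | ~D) and D = True: F = False.

False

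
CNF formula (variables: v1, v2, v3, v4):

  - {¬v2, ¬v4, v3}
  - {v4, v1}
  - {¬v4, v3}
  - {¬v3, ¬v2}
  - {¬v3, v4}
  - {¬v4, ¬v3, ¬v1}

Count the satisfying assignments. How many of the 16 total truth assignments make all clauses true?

The models are:
  v1=0 v2=0 v3=1 v4=1
  v1=1 v2=0 v3=0 v4=0
  v1=1 v2=1 v3=0 v4=0
Count: 3.

3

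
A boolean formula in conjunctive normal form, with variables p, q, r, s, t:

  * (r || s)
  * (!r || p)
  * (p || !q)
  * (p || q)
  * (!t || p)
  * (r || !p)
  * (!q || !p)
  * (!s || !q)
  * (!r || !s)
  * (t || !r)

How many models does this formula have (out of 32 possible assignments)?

The models are:
  p=T q=F r=T s=F t=T
Count: 1.

1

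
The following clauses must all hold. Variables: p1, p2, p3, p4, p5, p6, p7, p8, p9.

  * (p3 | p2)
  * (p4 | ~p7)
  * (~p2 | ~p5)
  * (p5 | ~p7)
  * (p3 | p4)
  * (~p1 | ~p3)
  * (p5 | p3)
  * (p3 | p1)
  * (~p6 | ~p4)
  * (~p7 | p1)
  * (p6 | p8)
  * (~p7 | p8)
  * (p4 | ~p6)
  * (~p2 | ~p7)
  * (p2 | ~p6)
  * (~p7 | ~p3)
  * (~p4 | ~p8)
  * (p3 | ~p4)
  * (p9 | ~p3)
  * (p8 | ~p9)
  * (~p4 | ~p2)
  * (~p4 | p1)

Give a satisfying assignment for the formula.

p1=F, p2=F, p3=T, p4=F, p5=F, p6=F, p7=F, p8=T, p9=T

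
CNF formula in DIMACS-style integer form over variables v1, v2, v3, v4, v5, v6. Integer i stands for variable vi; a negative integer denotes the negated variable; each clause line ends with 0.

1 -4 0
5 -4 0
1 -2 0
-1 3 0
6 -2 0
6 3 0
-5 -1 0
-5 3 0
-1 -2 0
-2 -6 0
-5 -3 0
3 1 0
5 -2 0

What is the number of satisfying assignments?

The models are:
  v1=F v2=F v3=T v4=F v5=F v6=F
  v1=F v2=F v3=T v4=F v5=F v6=T
  v1=T v2=F v3=T v4=F v5=F v6=F
  v1=T v2=F v3=T v4=F v5=F v6=T
Count: 4.

4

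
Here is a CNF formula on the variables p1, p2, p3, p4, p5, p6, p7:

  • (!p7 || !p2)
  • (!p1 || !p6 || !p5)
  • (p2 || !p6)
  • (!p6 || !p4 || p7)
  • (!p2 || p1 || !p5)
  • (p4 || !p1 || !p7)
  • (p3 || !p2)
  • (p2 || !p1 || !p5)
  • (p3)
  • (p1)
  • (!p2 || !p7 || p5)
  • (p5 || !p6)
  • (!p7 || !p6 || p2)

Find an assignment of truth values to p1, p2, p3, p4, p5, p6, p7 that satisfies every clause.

p1=T, p2=F, p3=T, p4=T, p5=F, p6=F, p7=T

Check each clause:
  1. (!p2 || !p7) — !p2 is true.
  2. (!p1 || !p5 || !p6) — !p6 is true.
  3. (!p6 || p2) — !p6 is true.
  4. (!p6 || !p4 || p7) — !p6 is true.
  5. (!p5 || p1 || !p2) — p1 is true.
  6. (!p7 || p4 || !p1) — p4 is true.
  7. (!p2 || p3) — p3 is true.
  8. (p2 || !p5 || !p1) — !p5 is true.
  9. (p3) — p3 is true.
  10. (p1) — p1 is true.
  11. (!p7 || !p2 || p5) — !p2 is true.
  12. (!p6 || p5) — !p6 is true.
  13. (!p7 || !p6 || p2) — !p6 is true.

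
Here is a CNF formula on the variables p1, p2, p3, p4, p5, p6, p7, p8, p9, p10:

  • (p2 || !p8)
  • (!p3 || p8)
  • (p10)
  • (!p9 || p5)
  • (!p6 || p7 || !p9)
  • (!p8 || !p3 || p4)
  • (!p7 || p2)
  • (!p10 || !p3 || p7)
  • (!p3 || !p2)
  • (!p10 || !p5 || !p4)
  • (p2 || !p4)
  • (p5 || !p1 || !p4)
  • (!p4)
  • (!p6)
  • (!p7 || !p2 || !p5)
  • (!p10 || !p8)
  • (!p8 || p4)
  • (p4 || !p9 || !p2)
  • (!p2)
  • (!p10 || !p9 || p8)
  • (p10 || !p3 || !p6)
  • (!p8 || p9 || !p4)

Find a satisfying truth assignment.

Unit propagation: (p10) forces p10 = True.
Unit propagation: (!p4) forces p4 = False.
Unit propagation: (!p6) forces p6 = False.
(!p8) is a unit clause, so p8 = False.
The clause (!p3) is unit: p3 must be False.
Unit propagation: (!p2) forces p2 = False.
Unit propagation: (!p7) forces p7 = False.
(!p9) is a unit clause, so p9 = False.
p1, p5 are now unconstrained; take p1 = True, p5 = False.
Every clause has at least one true literal under this assignment.
Check each clause:
  1. (!p8 || p2) — !p8 is true.
  2. (!p3 || p8) — !p3 is true.
  3. (p10) — p10 is true.
  4. (p5 || !p9) — !p9 is true.
  5. (!p9 || !p6 || p7) — !p6 is true.
  6. (!p8 || p4 || !p3) — !p8 is true.
  7. (!p7 || p2) — !p7 is true.
  8. (p7 || !p3 || !p10) — !p3 is true.
  9. (!p3 || !p2) — !p3 is true.
  10. (!p5 || !p4 || !p10) — !p5 is true.
  11. (p2 || !p4) — !p4 is true.
  12. (!p4 || !p1 || p5) — !p4 is true.
  13. (!p4) — !p4 is true.
  14. (!p6) — !p6 is true.
  15. (!p2 || !p7 || !p5) — !p7 is true.
  16. (!p8 || !p10) — !p8 is true.
  17. (p4 || !p8) — !p8 is true.
  18. (!p9 || p4 || !p2) — !p2 is true.
  19. (!p2) — !p2 is true.
  20. (p8 || !p9 || !p10) — !p9 is true.
  21. (p10 || !p6 || !p3) — p10 is true.
  22. (!p4 || p9 || !p8) — !p8 is true.

p1=True, p2=False, p3=False, p4=False, p5=False, p6=False, p7=False, p8=False, p9=False, p10=True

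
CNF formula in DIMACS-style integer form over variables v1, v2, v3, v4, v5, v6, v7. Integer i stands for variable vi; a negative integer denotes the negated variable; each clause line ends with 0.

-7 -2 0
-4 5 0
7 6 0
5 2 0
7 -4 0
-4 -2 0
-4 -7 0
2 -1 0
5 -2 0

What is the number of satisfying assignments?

10

Split on v2, then v4.
  v2=T, v4=T: a clause becomes empty — 0.
  v2=T, v4=F: remaining (v1,v3,v5,v6,v7) ∈ {(F,F,T,T,F); (F,T,T,T,F); (T,F,T,T,F); (T,T,T,T,F)} — 4.
  v2=F, v4=T: a clause becomes empty — 0.
  v2=F, v4=F: v3 free; 3 ways for (v1,v5,v6,v7) × 2^1 = 6.
Total: 0 + 4 + 0 + 6 = 10.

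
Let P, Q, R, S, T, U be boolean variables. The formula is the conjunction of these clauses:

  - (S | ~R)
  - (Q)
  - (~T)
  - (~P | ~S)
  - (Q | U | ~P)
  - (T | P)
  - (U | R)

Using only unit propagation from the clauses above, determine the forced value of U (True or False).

True

(Q) stands alone — Q = True.
Unit clause (~T) sets T = False.
In (P | T), T is now false; P must hold, so P = True.
(~P | ~S) with P = True leaves only ~S, so S = False.
In (~R | S), S is now false; ~R must hold, so R = False.
(U | R): since R = False, the clause reduces to (U). U = True.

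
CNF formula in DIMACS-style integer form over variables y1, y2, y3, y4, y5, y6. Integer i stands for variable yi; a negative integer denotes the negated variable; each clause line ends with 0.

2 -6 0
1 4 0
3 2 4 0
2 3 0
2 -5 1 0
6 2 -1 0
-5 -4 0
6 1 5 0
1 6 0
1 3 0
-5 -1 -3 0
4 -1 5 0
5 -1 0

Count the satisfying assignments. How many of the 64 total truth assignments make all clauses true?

The models are:
  y1=0 y2=1 y3=1 y4=1 y5=0 y6=1
  y1=1 y2=1 y3=0 y4=0 y5=1 y6=0
  y1=1 y2=1 y3=0 y4=0 y5=1 y6=1
Count: 3.

3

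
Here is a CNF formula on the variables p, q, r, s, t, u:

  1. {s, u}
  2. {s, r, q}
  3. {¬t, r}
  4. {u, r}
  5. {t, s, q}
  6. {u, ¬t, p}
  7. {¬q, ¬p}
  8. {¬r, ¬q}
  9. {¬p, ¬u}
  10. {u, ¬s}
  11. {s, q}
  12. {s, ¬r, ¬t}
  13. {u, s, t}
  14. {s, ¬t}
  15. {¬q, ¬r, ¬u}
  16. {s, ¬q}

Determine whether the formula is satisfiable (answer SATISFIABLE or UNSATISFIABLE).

SATISFIABLE

Try p = False.
The remaining clauses are satisfied by q = True, r = False, s = True, t = False, u = True.
So p=F, q=T, r=F, s=T, t=F, u=T is a satisfying assignment.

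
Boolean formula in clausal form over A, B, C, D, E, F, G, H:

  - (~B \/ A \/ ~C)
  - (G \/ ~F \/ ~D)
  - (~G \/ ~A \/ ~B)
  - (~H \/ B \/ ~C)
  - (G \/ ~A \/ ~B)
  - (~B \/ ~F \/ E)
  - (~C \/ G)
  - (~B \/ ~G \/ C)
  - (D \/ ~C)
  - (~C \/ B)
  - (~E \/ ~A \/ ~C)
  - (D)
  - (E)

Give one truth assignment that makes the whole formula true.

(D) is a unit clause, so D = True.
The clause (E) is unit: E must be True.
H occurs only negated in the remaining clauses — set H = False.
Set A = True and propagate.
  then C is forced to False.
Branch on B: take B = False.
The remaining clauses are satisfied by F = True, G = True.

A=True, B=False, C=False, D=True, E=True, F=True, G=True, H=False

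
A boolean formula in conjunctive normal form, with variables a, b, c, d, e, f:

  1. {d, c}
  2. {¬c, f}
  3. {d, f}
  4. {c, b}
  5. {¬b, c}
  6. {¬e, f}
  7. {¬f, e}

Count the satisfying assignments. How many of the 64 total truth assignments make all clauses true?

8

Split on c, then f.
  c=1, f=1: forces e=1; a, b, d free → 2^3 = 8.
  c=1, f=0: a clause becomes empty — 0.
  c=0, f=1: a clause becomes empty — 0.
  c=0, f=0: a clause becomes empty — 0.
Total: 8 + 0 + 0 + 0 = 8.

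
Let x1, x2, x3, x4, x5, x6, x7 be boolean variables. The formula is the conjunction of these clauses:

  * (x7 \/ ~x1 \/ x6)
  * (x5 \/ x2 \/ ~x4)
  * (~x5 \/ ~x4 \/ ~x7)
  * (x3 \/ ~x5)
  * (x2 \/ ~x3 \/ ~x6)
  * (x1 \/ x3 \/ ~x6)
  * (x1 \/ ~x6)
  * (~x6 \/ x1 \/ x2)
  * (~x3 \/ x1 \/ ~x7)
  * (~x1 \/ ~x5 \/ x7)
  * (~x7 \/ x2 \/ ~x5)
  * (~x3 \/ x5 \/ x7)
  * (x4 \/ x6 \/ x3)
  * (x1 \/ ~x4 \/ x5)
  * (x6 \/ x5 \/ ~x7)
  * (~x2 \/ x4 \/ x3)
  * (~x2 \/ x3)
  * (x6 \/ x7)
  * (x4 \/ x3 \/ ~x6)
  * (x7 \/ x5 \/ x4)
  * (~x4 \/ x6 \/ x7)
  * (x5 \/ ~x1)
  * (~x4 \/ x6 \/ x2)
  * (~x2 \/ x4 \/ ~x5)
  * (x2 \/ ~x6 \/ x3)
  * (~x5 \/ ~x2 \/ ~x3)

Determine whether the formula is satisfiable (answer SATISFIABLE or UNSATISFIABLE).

x5 = True:
  propagation gives x3=True, x2=False, x6=False, x7=False; an empty clause results — contradiction.
x5 = False:
  propagation gives x1=False, x6=False, x4=False, x3=True; an empty clause results — contradiction.
Every branch closes, so no satisfying assignment exists.

UNSATISFIABLE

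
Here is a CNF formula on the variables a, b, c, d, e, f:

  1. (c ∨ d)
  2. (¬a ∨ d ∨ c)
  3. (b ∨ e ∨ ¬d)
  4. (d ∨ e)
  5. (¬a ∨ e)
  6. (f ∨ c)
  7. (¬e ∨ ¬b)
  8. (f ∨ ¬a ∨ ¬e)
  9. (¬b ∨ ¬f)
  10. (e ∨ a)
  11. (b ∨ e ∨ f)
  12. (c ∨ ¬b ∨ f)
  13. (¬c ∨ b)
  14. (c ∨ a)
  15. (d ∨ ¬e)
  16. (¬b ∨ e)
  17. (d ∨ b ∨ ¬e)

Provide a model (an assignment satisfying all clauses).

a = T, b = F, c = F, d = T, e = T, f = T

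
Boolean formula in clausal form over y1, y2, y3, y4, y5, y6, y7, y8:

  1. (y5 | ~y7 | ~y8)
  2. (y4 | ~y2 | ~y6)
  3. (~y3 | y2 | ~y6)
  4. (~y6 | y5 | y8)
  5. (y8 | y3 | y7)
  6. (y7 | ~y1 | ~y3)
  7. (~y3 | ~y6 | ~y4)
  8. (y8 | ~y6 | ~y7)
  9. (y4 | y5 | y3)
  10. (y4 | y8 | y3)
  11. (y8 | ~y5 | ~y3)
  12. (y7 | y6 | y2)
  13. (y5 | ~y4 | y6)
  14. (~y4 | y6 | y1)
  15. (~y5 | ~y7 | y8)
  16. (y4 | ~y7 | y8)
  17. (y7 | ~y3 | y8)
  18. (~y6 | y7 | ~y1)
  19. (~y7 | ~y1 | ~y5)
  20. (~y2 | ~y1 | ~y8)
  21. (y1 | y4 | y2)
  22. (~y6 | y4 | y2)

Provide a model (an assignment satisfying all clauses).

y1 = False, y2 = True, y3 = False, y4 = True, y5 = True, y6 = True, y7 = False, y8 = True

Set y1 = False and propagate.
Try y2 = True.
For the remaining variables, y3 = False, y4 = True, y5 = True, y6 = True, y7 = False, y8 = True works.
Check each clause:
  1. (~y8 | ~y7 | y5) — ~y7 is true.
  2. (~y6 | y4 | ~y2) — y4 is true.
  3. (~y3 | y2 | ~y6) — y2 is true.
  4. (~y6 | y5 | y8) — y8 is true.
  5. (y7 | y3 | y8) — y8 is true.
  6. (~y3 | y7 | ~y1) — ~y3 is true.
  7. (~y6 | ~y3 | ~y4) — ~y3 is true.
  8. (~y6 | y8 | ~y7) — y8 is true.
  9. (y5 | y3 | y4) — y4 is true.
  10. (y4 | y8 | y3) — y8 is true.
  11. (~y3 | y8 | ~y5) — y8 is true.
  12. (y6 | y2 | y7) — y2 is true.
  13. (~y4 | y5 | y6) — y5 is true.
  14. (~y4 | y1 | y6) — y6 is true.
  15. (y8 | ~y5 | ~y7) — y8 is true.
  16. (y4 | ~y7 | y8) — y8 is true.
  17. (~y3 | y8 | y7) — y8 is true.
  18. (~y6 | y7 | ~y1) — ~y1 is true.
  19. (~y1 | ~y5 | ~y7) — ~y7 is true.
  20. (~y2 | ~y8 | ~y1) — ~y1 is true.
  21. (y4 | y2 | y1) — y2 is true.
  22. (y4 | ~y6 | y2) — y2 is true.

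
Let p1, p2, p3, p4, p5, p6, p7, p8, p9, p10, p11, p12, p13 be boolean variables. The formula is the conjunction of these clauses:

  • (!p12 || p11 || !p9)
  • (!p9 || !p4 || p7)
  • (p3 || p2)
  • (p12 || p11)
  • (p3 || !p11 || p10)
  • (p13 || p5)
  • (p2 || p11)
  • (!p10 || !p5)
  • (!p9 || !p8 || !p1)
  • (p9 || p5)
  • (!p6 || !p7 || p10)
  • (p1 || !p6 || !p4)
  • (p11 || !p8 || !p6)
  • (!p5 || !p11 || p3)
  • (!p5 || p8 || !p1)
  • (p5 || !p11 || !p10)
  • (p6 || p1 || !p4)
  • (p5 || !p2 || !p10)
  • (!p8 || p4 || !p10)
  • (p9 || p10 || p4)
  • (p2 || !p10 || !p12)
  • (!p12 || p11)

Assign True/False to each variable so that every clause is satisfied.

p1 = False, p2 = False, p3 = True, p4 = False, p5 = False, p6 = True, p7 = False, p8 = True, p9 = True, p10 = False, p11 = True, p12 = False, p13 = True

p3 occurs only positively in the remaining clauses — set p3 = True.
p13 occurs only positively in the remaining clauses — set p13 = True.
Try p1 = False.
Branch on p2: take p2 = False.
  then p11 is forced to True.
For the remaining variables, p4 = False, p5 = False, p6 = True, p7 = False, p8 = True, p9 = True, p10 = False, p12 = False works.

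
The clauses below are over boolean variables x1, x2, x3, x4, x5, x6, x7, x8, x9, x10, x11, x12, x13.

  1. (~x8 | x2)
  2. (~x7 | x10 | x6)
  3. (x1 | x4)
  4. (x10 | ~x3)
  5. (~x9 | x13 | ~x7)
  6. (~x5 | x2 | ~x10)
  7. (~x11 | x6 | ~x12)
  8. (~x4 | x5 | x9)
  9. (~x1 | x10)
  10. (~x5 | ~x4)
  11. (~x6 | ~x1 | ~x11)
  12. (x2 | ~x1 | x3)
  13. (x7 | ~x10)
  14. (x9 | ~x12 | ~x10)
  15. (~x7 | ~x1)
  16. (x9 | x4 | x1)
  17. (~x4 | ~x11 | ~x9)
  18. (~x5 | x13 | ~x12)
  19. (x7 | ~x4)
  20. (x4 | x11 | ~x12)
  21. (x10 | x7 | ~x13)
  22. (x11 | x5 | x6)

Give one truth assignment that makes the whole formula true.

x2 occurs only positively in the remaining clauses — set x2 = True.
Pure literal: x8 appears only negated; assign x8 = False.
Branch on x1: take x1 = False.
  then x4 is forced to True.
  then x5 is forced to False.
  then x9 is forced to True.
  then x11 is forced to False.
  then x7 is forced to True.
  then x13 is forced to True.
  then x6 is forced to True.
The remaining clauses are satisfied by x3 = False, x10 = True, x12 = True.
Every clause has at least one true literal under this assignment.

x1 = F, x2 = T, x3 = F, x4 = T, x5 = F, x6 = T, x7 = T, x8 = F, x9 = T, x10 = T, x11 = F, x12 = T, x13 = T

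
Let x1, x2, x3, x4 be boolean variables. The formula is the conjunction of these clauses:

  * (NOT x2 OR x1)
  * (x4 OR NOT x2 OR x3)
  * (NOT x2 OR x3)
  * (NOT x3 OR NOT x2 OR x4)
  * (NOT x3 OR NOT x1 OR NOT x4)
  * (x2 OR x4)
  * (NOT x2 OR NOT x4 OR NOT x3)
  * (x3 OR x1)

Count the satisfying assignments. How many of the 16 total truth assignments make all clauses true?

2

The models are:
  x1=F x2=F x3=T x4=T
  x1=T x2=F x3=F x4=T
Count: 2.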